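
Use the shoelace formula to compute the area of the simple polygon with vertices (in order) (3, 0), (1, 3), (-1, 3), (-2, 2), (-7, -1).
Area = 19

Shoelace formula: Area = (1/2) |Σ_i (x_i · y_{i+1} − x_{i+1} · y_i)| (indices mod n). Compute each cross term:
  (3)(3) − (1)(0) = 9
  (1)(3) − (-1)(3) = 6
  (-1)(2) − (-2)(3) = 4
  (-2)(-1) − (-7)(2) = 16
  (-7)(0) − (3)(-1) = 3
Sum = 38, so (signed) Area = 38/2 = 19, |Area| = 19.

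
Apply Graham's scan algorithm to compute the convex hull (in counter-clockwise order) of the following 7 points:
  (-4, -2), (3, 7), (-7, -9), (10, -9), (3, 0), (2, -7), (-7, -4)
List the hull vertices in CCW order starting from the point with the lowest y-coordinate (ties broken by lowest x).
Hull (CCW) = [(-7, -9), (10, -9), (3, 7), (-7, -4)]

Graham scan procedure:
  1. Find the pivot p₀ = point with lowest y (tie → lowest x): (-7, -9).
  2. Sort the remaining points by polar angle around p₀.
  3. Walk through sorted points, maintaining a stack; pop the top while the last three entries make a non-left turn (cross product ≤ 0).
  4. Final stack is the convex hull in CCW order: (-7, -9), (10, -9), (3, 7), (-7, -4).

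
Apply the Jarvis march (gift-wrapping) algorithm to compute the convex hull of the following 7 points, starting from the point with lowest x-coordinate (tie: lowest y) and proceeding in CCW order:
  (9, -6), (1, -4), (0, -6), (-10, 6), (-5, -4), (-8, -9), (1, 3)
Hull (CCW) = [(-10, 6), (-8, -9), (9, -6), (1, 3)]

Jarvis march: at each step, from the current hull vertex p, select the next vertex q as the point such that every other point lies strictly to the left of (or on) the directed line p → q. (Equivalently: for every other point r, the cross product (q − p) × (r − p) ≥ 0.)
Starting point (lowest x, tie lowest y): (-10, 6). Wrap until returning to start. Resulting hull: (-10, 6), (-8, -9), (9, -6), (1, 3).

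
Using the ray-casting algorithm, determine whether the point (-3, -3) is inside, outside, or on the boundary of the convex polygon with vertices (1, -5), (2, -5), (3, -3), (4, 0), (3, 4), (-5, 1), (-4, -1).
The point (-3, -3) lies strictly outside the polygon

Cast a horizontal ray to the right from the query point and count how many polygon edges it crosses (each edge strictly once or zero times, handled with the usual half-open convention). 
Parity of crossings → even ⇒ outside.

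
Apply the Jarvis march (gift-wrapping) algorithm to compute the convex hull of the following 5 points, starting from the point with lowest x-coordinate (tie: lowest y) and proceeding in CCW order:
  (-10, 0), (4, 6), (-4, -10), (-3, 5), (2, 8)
Hull (CCW) = [(-10, 0), (-4, -10), (4, 6), (2, 8), (-3, 5)]

Jarvis march: at each step, from the current hull vertex p, select the next vertex q as the point such that every other point lies strictly to the left of (or on) the directed line p → q. (Equivalently: for every other point r, the cross product (q − p) × (r − p) ≥ 0.)
Starting point (lowest x, tie lowest y): (-10, 0). Wrap until returning to start. Resulting hull: (-10, 0), (-4, -10), (4, 6), (2, 8), (-3, 5).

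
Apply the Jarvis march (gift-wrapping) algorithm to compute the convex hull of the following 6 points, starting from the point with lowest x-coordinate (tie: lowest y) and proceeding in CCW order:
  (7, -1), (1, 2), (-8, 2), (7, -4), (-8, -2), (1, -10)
Hull (CCW) = [(-8, -2), (1, -10), (7, -4), (7, -1), (1, 2), (-8, 2)]

Jarvis march: at each step, from the current hull vertex p, select the next vertex q as the point such that every other point lies strictly to the left of (or on) the directed line p → q. (Equivalently: for every other point r, the cross product (q − p) × (r − p) ≥ 0.)
Starting point (lowest x, tie lowest y): (-8, -2). Wrap until returning to start. Resulting hull: (-8, -2), (1, -10), (7, -4), (7, -1), (1, 2), (-8, 2).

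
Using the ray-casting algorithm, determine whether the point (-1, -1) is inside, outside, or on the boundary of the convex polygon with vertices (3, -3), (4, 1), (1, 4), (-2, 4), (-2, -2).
The point (-1, -1) lies strictly inside the polygon

Cast a horizontal ray to the right from the query point and count how many polygon edges it crosses (each edge strictly once or zero times, handled with the usual half-open convention). 
Parity of crossings → odd ⇒ inside.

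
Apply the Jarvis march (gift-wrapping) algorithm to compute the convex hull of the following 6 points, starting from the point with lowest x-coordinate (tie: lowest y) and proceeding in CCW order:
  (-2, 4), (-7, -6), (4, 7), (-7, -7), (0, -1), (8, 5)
Hull (CCW) = [(-7, -7), (8, 5), (4, 7), (-2, 4), (-7, -6)]

Jarvis march: at each step, from the current hull vertex p, select the next vertex q as the point such that every other point lies strictly to the left of (or on) the directed line p → q. (Equivalently: for every other point r, the cross product (q − p) × (r − p) ≥ 0.)
Starting point (lowest x, tie lowest y): (-7, -7). Wrap until returning to start. Resulting hull: (-7, -7), (8, 5), (4, 7), (-2, 4), (-7, -6).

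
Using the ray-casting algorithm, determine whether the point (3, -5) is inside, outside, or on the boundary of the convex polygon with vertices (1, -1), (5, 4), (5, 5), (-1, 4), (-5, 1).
The point (3, -5) lies strictly outside the polygon

Cast a horizontal ray to the right from the query point and count how many polygon edges it crosses (each edge strictly once or zero times, handled with the usual half-open convention). 
Parity of crossings → even ⇒ outside.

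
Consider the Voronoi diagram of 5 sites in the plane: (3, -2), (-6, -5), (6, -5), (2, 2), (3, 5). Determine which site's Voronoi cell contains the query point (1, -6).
Nearest site = (3, -2)

The Voronoi cell of site s contains exactly those query points closer to s than to any other site. Compute squared distances from q = (1, -6) to each site:
  (3 − 1)² + (-2 − -6)² = 20
  (6 − 1)² + (-5 − -6)² = 26
  (-6 − 1)² + (-5 − -6)² = 50
  (2 − 1)² + (2 − -6)² = 65
  (3 − 1)² + (5 − -6)² = 125
Minimum is attained by (3, -2), so q lies in its Voronoi cell.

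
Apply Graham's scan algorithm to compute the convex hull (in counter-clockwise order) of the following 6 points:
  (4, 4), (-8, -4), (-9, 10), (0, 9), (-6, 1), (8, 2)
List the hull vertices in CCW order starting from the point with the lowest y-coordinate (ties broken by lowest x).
Hull (CCW) = [(-8, -4), (8, 2), (0, 9), (-9, 10)]

Graham scan procedure:
  1. Find the pivot p₀ = point with lowest y (tie → lowest x): (-8, -4).
  2. Sort the remaining points by polar angle around p₀.
  3. Walk through sorted points, maintaining a stack; pop the top while the last three entries make a non-left turn (cross product ≤ 0).
  4. Final stack is the convex hull in CCW order: (-8, -4), (8, 2), (0, 9), (-9, 10).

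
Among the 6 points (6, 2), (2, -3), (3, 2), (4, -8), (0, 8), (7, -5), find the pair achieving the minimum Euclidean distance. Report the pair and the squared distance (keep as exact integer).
Pair = ((6, 2), (3, 2)); squared distance = 9

Compute all C(6, 2) = 15 pairwise squared distances (x_i − x_j)² + (y_i − y_j)². The minimum is 9, attained by the pair ((6, 2), (3, 2)).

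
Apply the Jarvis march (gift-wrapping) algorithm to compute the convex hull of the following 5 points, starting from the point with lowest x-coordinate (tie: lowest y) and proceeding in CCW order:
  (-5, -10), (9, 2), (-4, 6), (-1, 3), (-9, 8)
Hull (CCW) = [(-9, 8), (-5, -10), (9, 2)]

Jarvis march: at each step, from the current hull vertex p, select the next vertex q as the point such that every other point lies strictly to the left of (or on) the directed line p → q. (Equivalently: for every other point r, the cross product (q − p) × (r − p) ≥ 0.)
Starting point (lowest x, tie lowest y): (-9, 8). Wrap until returning to start. Resulting hull: (-9, 8), (-5, -10), (9, 2).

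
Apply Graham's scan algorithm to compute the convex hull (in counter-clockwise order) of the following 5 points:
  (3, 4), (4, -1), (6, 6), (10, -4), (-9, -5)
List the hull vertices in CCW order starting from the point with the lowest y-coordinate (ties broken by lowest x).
Hull (CCW) = [(-9, -5), (10, -4), (6, 6), (3, 4)]

Graham scan procedure:
  1. Find the pivot p₀ = point with lowest y (tie → lowest x): (-9, -5).
  2. Sort the remaining points by polar angle around p₀.
  3. Walk through sorted points, maintaining a stack; pop the top while the last three entries make a non-left turn (cross product ≤ 0).
  4. Final stack is the convex hull in CCW order: (-9, -5), (10, -4), (6, 6), (3, 4).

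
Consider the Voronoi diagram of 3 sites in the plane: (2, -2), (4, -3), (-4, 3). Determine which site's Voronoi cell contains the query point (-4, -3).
Nearest site = (-4, 3)

The Voronoi cell of site s contains exactly those query points closer to s than to any other site. Compute squared distances from q = (-4, -3) to each site:
  (-4 − -4)² + (3 − -3)² = 36
  (2 − -4)² + (-2 − -3)² = 37
  (4 − -4)² + (-3 − -3)² = 64
Minimum is attained by (-4, 3), so q lies in its Voronoi cell.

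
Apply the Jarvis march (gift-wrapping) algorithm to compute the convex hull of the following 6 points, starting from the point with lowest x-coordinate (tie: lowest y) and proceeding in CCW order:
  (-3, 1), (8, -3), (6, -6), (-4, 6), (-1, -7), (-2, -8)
Hull (CCW) = [(-4, 6), (-2, -8), (6, -6), (8, -3)]

Jarvis march: at each step, from the current hull vertex p, select the next vertex q as the point such that every other point lies strictly to the left of (or on) the directed line p → q. (Equivalently: for every other point r, the cross product (q − p) × (r − p) ≥ 0.)
Starting point (lowest x, tie lowest y): (-4, 6). Wrap until returning to start. Resulting hull: (-4, 6), (-2, -8), (6, -6), (8, -3).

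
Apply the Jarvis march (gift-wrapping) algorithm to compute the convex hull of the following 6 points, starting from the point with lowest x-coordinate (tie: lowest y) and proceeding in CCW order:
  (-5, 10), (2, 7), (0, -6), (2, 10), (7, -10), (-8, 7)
Hull (CCW) = [(-8, 7), (0, -6), (7, -10), (2, 10), (-5, 10)]

Jarvis march: at each step, from the current hull vertex p, select the next vertex q as the point such that every other point lies strictly to the left of (or on) the directed line p → q. (Equivalently: for every other point r, the cross product (q − p) × (r − p) ≥ 0.)
Starting point (lowest x, tie lowest y): (-8, 7). Wrap until returning to start. Resulting hull: (-8, 7), (0, -6), (7, -10), (2, 10), (-5, 10).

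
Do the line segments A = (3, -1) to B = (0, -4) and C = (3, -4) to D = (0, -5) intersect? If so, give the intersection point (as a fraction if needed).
No (intersection of containing lines falls outside at least one segment)

Parametrize and solve: t = 3/2, s = 3/2. At least one of these is outside [0, 1], so the segments do not intersect.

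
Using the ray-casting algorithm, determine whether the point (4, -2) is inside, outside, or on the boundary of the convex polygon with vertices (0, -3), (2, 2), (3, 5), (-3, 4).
The point (4, -2) lies strictly outside the polygon

Cast a horizontal ray to the right from the query point and count how many polygon edges it crosses (each edge strictly once or zero times, handled with the usual half-open convention). 
Parity of crossings → even ⇒ outside.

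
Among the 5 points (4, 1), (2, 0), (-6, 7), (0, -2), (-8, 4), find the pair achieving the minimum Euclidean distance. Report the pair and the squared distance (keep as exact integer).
Pair = ((4, 1), (2, 0)); squared distance = 5

Compute all C(5, 2) = 10 pairwise squared distances (x_i − x_j)² + (y_i − y_j)². The minimum is 5, attained by the pair ((4, 1), (2, 0)).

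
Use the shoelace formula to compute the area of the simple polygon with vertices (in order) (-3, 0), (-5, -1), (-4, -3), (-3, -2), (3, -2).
Area = 19/2

Shoelace formula: Area = (1/2) |Σ_i (x_i · y_{i+1} − x_{i+1} · y_i)| (indices mod n). Compute each cross term:
  (-3)(-1) − (-5)(0) = 3
  (-5)(-3) − (-4)(-1) = 11
  (-4)(-2) − (-3)(-3) = -1
  (-3)(-2) − (3)(-2) = 12
  (3)(0) − (-3)(-2) = -6
Sum = 19, so (signed) Area = 19/2 = 19/2, |Area| = 19/2.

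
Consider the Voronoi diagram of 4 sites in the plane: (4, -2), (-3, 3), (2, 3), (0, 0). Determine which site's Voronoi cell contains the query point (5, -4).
Nearest site = (4, -2)

The Voronoi cell of site s contains exactly those query points closer to s than to any other site. Compute squared distances from q = (5, -4) to each site:
  (4 − 5)² + (-2 − -4)² = 5
  (0 − 5)² + (0 − -4)² = 41
  (2 − 5)² + (3 − -4)² = 58
  (-3 − 5)² + (3 − -4)² = 113
Minimum is attained by (4, -2), so q lies in its Voronoi cell.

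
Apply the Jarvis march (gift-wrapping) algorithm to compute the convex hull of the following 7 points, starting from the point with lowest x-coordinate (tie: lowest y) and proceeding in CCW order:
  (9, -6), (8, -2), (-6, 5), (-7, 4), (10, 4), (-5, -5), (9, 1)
Hull (CCW) = [(-7, 4), (-5, -5), (9, -6), (10, 4), (-6, 5)]

Jarvis march: at each step, from the current hull vertex p, select the next vertex q as the point such that every other point lies strictly to the left of (or on) the directed line p → q. (Equivalently: for every other point r, the cross product (q − p) × (r − p) ≥ 0.)
Starting point (lowest x, tie lowest y): (-7, 4). Wrap until returning to start. Resulting hull: (-7, 4), (-5, -5), (9, -6), (10, 4), (-6, 5).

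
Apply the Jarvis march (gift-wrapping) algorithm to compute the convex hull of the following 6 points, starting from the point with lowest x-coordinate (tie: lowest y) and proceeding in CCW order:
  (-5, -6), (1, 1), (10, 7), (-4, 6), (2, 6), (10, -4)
Hull (CCW) = [(-5, -6), (10, -4), (10, 7), (-4, 6)]

Jarvis march: at each step, from the current hull vertex p, select the next vertex q as the point such that every other point lies strictly to the left of (or on) the directed line p → q. (Equivalently: for every other point r, the cross product (q − p) × (r − p) ≥ 0.)
Starting point (lowest x, tie lowest y): (-5, -6). Wrap until returning to start. Resulting hull: (-5, -6), (10, -4), (10, 7), (-4, 6).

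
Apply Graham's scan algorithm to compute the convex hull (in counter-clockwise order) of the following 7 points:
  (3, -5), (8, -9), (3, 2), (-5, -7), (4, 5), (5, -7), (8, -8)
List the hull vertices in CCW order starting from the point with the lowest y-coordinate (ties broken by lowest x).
Hull (CCW) = [(8, -9), (8, -8), (4, 5), (-5, -7)]

Graham scan procedure:
  1. Find the pivot p₀ = point with lowest y (tie → lowest x): (8, -9).
  2. Sort the remaining points by polar angle around p₀.
  3. Walk through sorted points, maintaining a stack; pop the top while the last three entries make a non-left turn (cross product ≤ 0).
  4. Final stack is the convex hull in CCW order: (8, -9), (8, -8), (4, 5), (-5, -7).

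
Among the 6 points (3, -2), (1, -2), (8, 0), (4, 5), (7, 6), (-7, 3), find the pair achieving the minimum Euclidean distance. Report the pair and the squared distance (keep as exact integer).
Pair = ((3, -2), (1, -2)); squared distance = 4

Compute all C(6, 2) = 15 pairwise squared distances (x_i − x_j)² + (y_i − y_j)². The minimum is 4, attained by the pair ((3, -2), (1, -2)).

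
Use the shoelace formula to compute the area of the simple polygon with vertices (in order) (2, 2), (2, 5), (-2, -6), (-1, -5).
Area = 8

Shoelace formula: Area = (1/2) |Σ_i (x_i · y_{i+1} − x_{i+1} · y_i)| (indices mod n). Compute each cross term:
  (2)(5) − (2)(2) = 6
  (2)(-6) − (-2)(5) = -2
  (-2)(-5) − (-1)(-6) = 4
  (-1)(2) − (2)(-5) = 8
Sum = 16, so (signed) Area = 16/2 = 8, |Area| = 8.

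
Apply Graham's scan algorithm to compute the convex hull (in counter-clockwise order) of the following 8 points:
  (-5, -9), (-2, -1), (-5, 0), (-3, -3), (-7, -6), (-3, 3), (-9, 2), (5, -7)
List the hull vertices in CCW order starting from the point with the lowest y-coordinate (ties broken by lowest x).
Hull (CCW) = [(-5, -9), (5, -7), (-3, 3), (-9, 2), (-7, -6)]

Graham scan procedure:
  1. Find the pivot p₀ = point with lowest y (tie → lowest x): (-5, -9).
  2. Sort the remaining points by polar angle around p₀.
  3. Walk through sorted points, maintaining a stack; pop the top while the last three entries make a non-left turn (cross product ≤ 0).
  4. Final stack is the convex hull in CCW order: (-5, -9), (5, -7), (-3, 3), (-9, 2), (-7, -6).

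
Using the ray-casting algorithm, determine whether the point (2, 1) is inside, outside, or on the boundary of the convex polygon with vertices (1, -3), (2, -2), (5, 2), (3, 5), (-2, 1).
The point (2, 1) lies strictly inside the polygon

Cast a horizontal ray to the right from the query point and count how many polygon edges it crosses (each edge strictly once or zero times, handled with the usual half-open convention). 
Parity of crossings → odd ⇒ inside.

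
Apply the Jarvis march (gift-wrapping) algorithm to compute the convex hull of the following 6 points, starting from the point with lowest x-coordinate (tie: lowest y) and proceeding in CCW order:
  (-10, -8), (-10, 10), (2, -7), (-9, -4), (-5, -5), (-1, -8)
Hull (CCW) = [(-10, -8), (-1, -8), (2, -7), (-10, 10)]

Jarvis march: at each step, from the current hull vertex p, select the next vertex q as the point such that every other point lies strictly to the left of (or on) the directed line p → q. (Equivalently: for every other point r, the cross product (q − p) × (r − p) ≥ 0.)
Starting point (lowest x, tie lowest y): (-10, -8). Wrap until returning to start. Resulting hull: (-10, -8), (-1, -8), (2, -7), (-10, 10).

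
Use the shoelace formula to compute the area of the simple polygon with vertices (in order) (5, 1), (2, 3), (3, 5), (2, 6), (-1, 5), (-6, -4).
Area = 43

Shoelace formula: Area = (1/2) |Σ_i (x_i · y_{i+1} − x_{i+1} · y_i)| (indices mod n). Compute each cross term:
  (5)(3) − (2)(1) = 13
  (2)(5) − (3)(3) = 1
  (3)(6) − (2)(5) = 8
  (2)(5) − (-1)(6) = 16
  (-1)(-4) − (-6)(5) = 34
  (-6)(1) − (5)(-4) = 14
Sum = 86, so (signed) Area = 86/2 = 43, |Area| = 43.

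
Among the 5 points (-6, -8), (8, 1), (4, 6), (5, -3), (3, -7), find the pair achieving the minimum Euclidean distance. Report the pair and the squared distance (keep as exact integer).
Pair = ((5, -3), (3, -7)); squared distance = 20

Compute all C(5, 2) = 10 pairwise squared distances (x_i − x_j)² + (y_i − y_j)². The minimum is 20, attained by the pair ((5, -3), (3, -7)).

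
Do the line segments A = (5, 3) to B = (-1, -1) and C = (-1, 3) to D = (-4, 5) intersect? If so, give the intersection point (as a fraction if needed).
No (intersection of containing lines falls outside at least one segment)

Parametrize and solve: t = 1/2, s = -1. At least one of these is outside [0, 1], so the segments do not intersect.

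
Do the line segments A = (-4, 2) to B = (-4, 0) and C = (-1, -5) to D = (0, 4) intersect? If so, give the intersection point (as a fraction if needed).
No (intersection of containing lines falls outside at least one segment)

Parametrize and solve: t = 17, s = -3. At least one of these is outside [0, 1], so the segments do not intersect.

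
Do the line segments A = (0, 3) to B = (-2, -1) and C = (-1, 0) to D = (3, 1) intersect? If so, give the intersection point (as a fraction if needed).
No (intersection of containing lines falls outside at least one segment)

Parametrize and solve: t = 11/14, s = -1/7. At least one of these is outside [0, 1], so the segments do not intersect.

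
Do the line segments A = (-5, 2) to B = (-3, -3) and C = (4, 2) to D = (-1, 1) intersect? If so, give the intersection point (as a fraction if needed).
No (intersection of containing lines falls outside at least one segment)

Parametrize and solve: t = 1/3, s = 5/3. At least one of these is outside [0, 1], so the segments do not intersect.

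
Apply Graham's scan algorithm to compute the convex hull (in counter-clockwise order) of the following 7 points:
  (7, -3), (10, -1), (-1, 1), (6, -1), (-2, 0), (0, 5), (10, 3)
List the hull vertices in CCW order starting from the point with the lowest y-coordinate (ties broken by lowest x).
Hull (CCW) = [(7, -3), (10, -1), (10, 3), (0, 5), (-2, 0)]

Graham scan procedure:
  1. Find the pivot p₀ = point with lowest y (tie → lowest x): (7, -3).
  2. Sort the remaining points by polar angle around p₀.
  3. Walk through sorted points, maintaining a stack; pop the top while the last three entries make a non-left turn (cross product ≤ 0).
  4. Final stack is the convex hull in CCW order: (7, -3), (10, -1), (10, 3), (0, 5), (-2, 0).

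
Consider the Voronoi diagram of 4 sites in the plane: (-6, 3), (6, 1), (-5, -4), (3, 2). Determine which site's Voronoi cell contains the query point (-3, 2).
Nearest site = (-6, 3)

The Voronoi cell of site s contains exactly those query points closer to s than to any other site. Compute squared distances from q = (-3, 2) to each site:
  (-6 − -3)² + (3 − 2)² = 10
  (3 − -3)² + (2 − 2)² = 36
  (-5 − -3)² + (-4 − 2)² = 40
  (6 − -3)² + (1 − 2)² = 82
Minimum is attained by (-6, 3), so q lies in its Voronoi cell.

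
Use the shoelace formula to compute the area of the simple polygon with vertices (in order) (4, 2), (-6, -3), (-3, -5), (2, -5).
Area = 35

Shoelace formula: Area = (1/2) |Σ_i (x_i · y_{i+1} − x_{i+1} · y_i)| (indices mod n). Compute each cross term:
  (4)(-3) − (-6)(2) = 0
  (-6)(-5) − (-3)(-3) = 21
  (-3)(-5) − (2)(-5) = 25
  (2)(2) − (4)(-5) = 24
Sum = 70, so (signed) Area = 70/2 = 35, |Area| = 35.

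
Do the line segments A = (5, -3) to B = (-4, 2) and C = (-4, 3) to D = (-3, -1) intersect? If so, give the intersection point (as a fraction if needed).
Yes; intersection at (-115/31, 57/31) (t = 30/31 on AB, s = 9/31 on CD)

Parametrize AB as A + t(B − A) = (5 + -9 t, -3 + 5 t) and CD as C + s(D − C) = (-4 + 1 s, 3 + -4 s). Solve the linear system for (t, s). Determinant = -31 ≠ 0, so a unique intersection of the containing lines exists. Solution: t = 30/31, s = 9/31 — both in [0, 1], so the segments cross. Intersection point: (-115/31, 57/31).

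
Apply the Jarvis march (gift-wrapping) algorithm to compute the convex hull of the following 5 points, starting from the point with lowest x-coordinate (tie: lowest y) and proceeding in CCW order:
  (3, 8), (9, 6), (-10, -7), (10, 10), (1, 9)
Hull (CCW) = [(-10, -7), (9, 6), (10, 10), (1, 9)]

Jarvis march: at each step, from the current hull vertex p, select the next vertex q as the point such that every other point lies strictly to the left of (or on) the directed line p → q. (Equivalently: for every other point r, the cross product (q − p) × (r − p) ≥ 0.)
Starting point (lowest x, tie lowest y): (-10, -7). Wrap until returning to start. Resulting hull: (-10, -7), (9, 6), (10, 10), (1, 9).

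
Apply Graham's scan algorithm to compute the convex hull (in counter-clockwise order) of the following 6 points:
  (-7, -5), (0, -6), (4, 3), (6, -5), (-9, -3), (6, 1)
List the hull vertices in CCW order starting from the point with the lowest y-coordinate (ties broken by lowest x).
Hull (CCW) = [(0, -6), (6, -5), (6, 1), (4, 3), (-9, -3), (-7, -5)]

Graham scan procedure:
  1. Find the pivot p₀ = point with lowest y (tie → lowest x): (0, -6).
  2. Sort the remaining points by polar angle around p₀.
  3. Walk through sorted points, maintaining a stack; pop the top while the last three entries make a non-left turn (cross product ≤ 0).
  4. Final stack is the convex hull in CCW order: (0, -6), (6, -5), (6, 1), (4, 3), (-9, -3), (-7, -5).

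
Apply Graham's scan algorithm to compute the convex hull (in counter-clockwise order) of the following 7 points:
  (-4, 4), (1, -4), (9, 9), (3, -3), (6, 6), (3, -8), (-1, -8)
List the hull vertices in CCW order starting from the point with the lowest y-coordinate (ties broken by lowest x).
Hull (CCW) = [(-1, -8), (3, -8), (9, 9), (-4, 4)]

Graham scan procedure:
  1. Find the pivot p₀ = point with lowest y (tie → lowest x): (-1, -8).
  2. Sort the remaining points by polar angle around p₀.
  3. Walk through sorted points, maintaining a stack; pop the top while the last three entries make a non-left turn (cross product ≤ 0).
  4. Final stack is the convex hull in CCW order: (-1, -8), (3, -8), (9, 9), (-4, 4).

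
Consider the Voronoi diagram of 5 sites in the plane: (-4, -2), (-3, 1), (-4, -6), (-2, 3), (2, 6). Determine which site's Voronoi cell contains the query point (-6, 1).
Nearest site = (-3, 1)

The Voronoi cell of site s contains exactly those query points closer to s than to any other site. Compute squared distances from q = (-6, 1) to each site:
  (-3 − -6)² + (1 − 1)² = 9
  (-4 − -6)² + (-2 − 1)² = 13
  (-2 − -6)² + (3 − 1)² = 20
  (-4 − -6)² + (-6 − 1)² = 53
  (2 − -6)² + (6 − 1)² = 89
Minimum is attained by (-3, 1), so q lies in its Voronoi cell.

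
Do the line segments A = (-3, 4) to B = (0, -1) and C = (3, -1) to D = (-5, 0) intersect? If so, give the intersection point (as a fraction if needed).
Yes; intersection at (-9/37, -22/37) (t = 34/37 on AB, s = 15/37 on CD)

Parametrize AB as A + t(B − A) = (-3 + 3 t, 4 + -5 t) and CD as C + s(D − C) = (3 + -8 s, -1 + 1 s). Solve the linear system for (t, s). Determinant = 37 ≠ 0, so a unique intersection of the containing lines exists. Solution: t = 34/37, s = 15/37 — both in [0, 1], so the segments cross. Intersection point: (-9/37, -22/37).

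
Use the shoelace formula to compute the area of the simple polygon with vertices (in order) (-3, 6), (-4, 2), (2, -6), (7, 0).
Area = 61

Shoelace formula: Area = (1/2) |Σ_i (x_i · y_{i+1} − x_{i+1} · y_i)| (indices mod n). Compute each cross term:
  (-3)(2) − (-4)(6) = 18
  (-4)(-6) − (2)(2) = 20
  (2)(0) − (7)(-6) = 42
  (7)(6) − (-3)(0) = 42
Sum = 122, so (signed) Area = 122/2 = 61, |Area| = 61.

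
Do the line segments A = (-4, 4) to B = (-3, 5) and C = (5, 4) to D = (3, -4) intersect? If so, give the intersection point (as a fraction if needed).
No (intersection of containing lines falls outside at least one segment)

Parametrize and solve: t = 12, s = -3/2. At least one of these is outside [0, 1], so the segments do not intersect.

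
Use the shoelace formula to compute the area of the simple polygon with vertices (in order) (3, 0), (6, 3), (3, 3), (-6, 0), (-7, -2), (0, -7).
Area = 59

Shoelace formula: Area = (1/2) |Σ_i (x_i · y_{i+1} − x_{i+1} · y_i)| (indices mod n). Compute each cross term:
  (3)(3) − (6)(0) = 9
  (6)(3) − (3)(3) = 9
  (3)(0) − (-6)(3) = 18
  (-6)(-2) − (-7)(0) = 12
  (-7)(-7) − (0)(-2) = 49
  (0)(0) − (3)(-7) = 21
Sum = 118, so (signed) Area = 118/2 = 59, |Area| = 59.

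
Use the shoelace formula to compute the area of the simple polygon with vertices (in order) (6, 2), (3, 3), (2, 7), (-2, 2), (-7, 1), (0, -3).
Area = 48

Shoelace formula: Area = (1/2) |Σ_i (x_i · y_{i+1} − x_{i+1} · y_i)| (indices mod n). Compute each cross term:
  (6)(3) − (3)(2) = 12
  (3)(7) − (2)(3) = 15
  (2)(2) − (-2)(7) = 18
  (-2)(1) − (-7)(2) = 12
  (-7)(-3) − (0)(1) = 21
  (0)(2) − (6)(-3) = 18
Sum = 96, so (signed) Area = 96/2 = 48, |Area| = 48.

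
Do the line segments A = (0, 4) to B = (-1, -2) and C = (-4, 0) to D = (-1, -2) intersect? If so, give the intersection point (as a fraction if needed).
Yes; intersection at (-1, -2) (t = 1 on AB, s = 1 on CD)

Parametrize AB as A + t(B − A) = (0 + -1 t, 4 + -6 t) and CD as C + s(D − C) = (-4 + 3 s, 0 + -2 s). Solve the linear system for (t, s). Determinant = -20 ≠ 0, so a unique intersection of the containing lines exists. Solution: t = 1, s = 1 — both in [0, 1], so the segments cross. Intersection point: (-1, -2).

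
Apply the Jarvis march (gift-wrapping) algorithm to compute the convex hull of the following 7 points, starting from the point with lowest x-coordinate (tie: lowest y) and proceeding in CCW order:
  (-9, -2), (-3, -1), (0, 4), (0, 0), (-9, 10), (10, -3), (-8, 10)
Hull (CCW) = [(-9, -2), (10, -3), (-8, 10), (-9, 10)]

Jarvis march: at each step, from the current hull vertex p, select the next vertex q as the point such that every other point lies strictly to the left of (or on) the directed line p → q. (Equivalently: for every other point r, the cross product (q − p) × (r − p) ≥ 0.)
Starting point (lowest x, tie lowest y): (-9, -2). Wrap until returning to start. Resulting hull: (-9, -2), (10, -3), (-8, 10), (-9, 10).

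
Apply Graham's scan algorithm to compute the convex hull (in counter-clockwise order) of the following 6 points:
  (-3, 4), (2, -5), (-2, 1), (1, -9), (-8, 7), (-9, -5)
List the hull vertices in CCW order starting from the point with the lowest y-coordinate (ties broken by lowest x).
Hull (CCW) = [(1, -9), (2, -5), (-3, 4), (-8, 7), (-9, -5)]

Graham scan procedure:
  1. Find the pivot p₀ = point with lowest y (tie → lowest x): (1, -9).
  2. Sort the remaining points by polar angle around p₀.
  3. Walk through sorted points, maintaining a stack; pop the top while the last three entries make a non-left turn (cross product ≤ 0).
  4. Final stack is the convex hull in CCW order: (1, -9), (2, -5), (-3, 4), (-8, 7), (-9, -5).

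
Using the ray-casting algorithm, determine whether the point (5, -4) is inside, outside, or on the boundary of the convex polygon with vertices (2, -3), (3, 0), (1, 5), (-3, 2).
The point (5, -4) lies strictly outside the polygon

Cast a horizontal ray to the right from the query point and count how many polygon edges it crosses (each edge strictly once or zero times, handled with the usual half-open convention). 
Parity of crossings → even ⇒ outside.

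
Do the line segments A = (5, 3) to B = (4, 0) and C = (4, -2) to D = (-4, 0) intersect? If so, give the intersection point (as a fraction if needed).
No (intersection of containing lines falls outside at least one segment)

Parametrize and solve: t = 21/13, s = 1/13. At least one of these is outside [0, 1], so the segments do not intersect.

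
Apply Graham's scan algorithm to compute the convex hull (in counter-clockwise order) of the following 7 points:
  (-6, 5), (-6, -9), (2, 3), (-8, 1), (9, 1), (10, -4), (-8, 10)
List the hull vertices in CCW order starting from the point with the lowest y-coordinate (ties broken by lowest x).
Hull (CCW) = [(-6, -9), (10, -4), (9, 1), (-8, 10), (-8, 1)]

Graham scan procedure:
  1. Find the pivot p₀ = point with lowest y (tie → lowest x): (-6, -9).
  2. Sort the remaining points by polar angle around p₀.
  3. Walk through sorted points, maintaining a stack; pop the top while the last three entries make a non-left turn (cross product ≤ 0).
  4. Final stack is the convex hull in CCW order: (-6, -9), (10, -4), (9, 1), (-8, 10), (-8, 1).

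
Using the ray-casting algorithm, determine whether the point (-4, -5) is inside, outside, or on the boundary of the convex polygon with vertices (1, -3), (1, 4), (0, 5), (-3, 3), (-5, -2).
The point (-4, -5) lies strictly outside the polygon

Cast a horizontal ray to the right from the query point and count how many polygon edges it crosses (each edge strictly once or zero times, handled with the usual half-open convention). 
Parity of crossings → even ⇒ outside.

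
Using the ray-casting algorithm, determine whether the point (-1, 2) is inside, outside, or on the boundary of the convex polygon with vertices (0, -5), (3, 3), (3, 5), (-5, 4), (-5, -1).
The point (-1, 2) lies strictly inside the polygon

Cast a horizontal ray to the right from the query point and count how many polygon edges it crosses (each edge strictly once or zero times, handled with the usual half-open convention). 
Parity of crossings → odd ⇒ inside.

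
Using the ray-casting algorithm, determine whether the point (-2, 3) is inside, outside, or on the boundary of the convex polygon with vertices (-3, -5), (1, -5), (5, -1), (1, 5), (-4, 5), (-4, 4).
The point (-2, 3) lies strictly inside the polygon

Cast a horizontal ray to the right from the query point and count how many polygon edges it crosses (each edge strictly once or zero times, handled with the usual half-open convention). 
Parity of crossings → odd ⇒ inside.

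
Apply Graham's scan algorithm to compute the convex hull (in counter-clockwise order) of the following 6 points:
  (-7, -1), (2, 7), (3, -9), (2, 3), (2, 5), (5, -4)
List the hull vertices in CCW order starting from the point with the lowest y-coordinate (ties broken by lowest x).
Hull (CCW) = [(3, -9), (5, -4), (2, 7), (-7, -1)]

Graham scan procedure:
  1. Find the pivot p₀ = point with lowest y (tie → lowest x): (3, -9).
  2. Sort the remaining points by polar angle around p₀.
  3. Walk through sorted points, maintaining a stack; pop the top while the last three entries make a non-left turn (cross product ≤ 0).
  4. Final stack is the convex hull in CCW order: (3, -9), (5, -4), (2, 7), (-7, -1).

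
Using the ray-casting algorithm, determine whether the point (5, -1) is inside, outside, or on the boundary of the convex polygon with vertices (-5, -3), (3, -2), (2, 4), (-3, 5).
The point (5, -1) lies strictly outside the polygon

Cast a horizontal ray to the right from the query point and count how many polygon edges it crosses (each edge strictly once or zero times, handled with the usual half-open convention). 
Parity of crossings → even ⇒ outside.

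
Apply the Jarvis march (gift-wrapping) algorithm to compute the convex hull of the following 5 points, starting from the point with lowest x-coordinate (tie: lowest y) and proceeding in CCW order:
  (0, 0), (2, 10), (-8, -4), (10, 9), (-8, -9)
Hull (CCW) = [(-8, -9), (10, 9), (2, 10), (-8, -4)]

Jarvis march: at each step, from the current hull vertex p, select the next vertex q as the point such that every other point lies strictly to the left of (or on) the directed line p → q. (Equivalently: for every other point r, the cross product (q − p) × (r − p) ≥ 0.)
Starting point (lowest x, tie lowest y): (-8, -9). Wrap until returning to start. Resulting hull: (-8, -9), (10, 9), (2, 10), (-8, -4).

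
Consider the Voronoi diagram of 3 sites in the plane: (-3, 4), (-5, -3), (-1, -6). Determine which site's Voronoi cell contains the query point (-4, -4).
Nearest site = (-5, -3)

The Voronoi cell of site s contains exactly those query points closer to s than to any other site. Compute squared distances from q = (-4, -4) to each site:
  (-5 − -4)² + (-3 − -4)² = 2
  (-1 − -4)² + (-6 − -4)² = 13
  (-3 − -4)² + (4 − -4)² = 65
Minimum is attained by (-5, -3), so q lies in its Voronoi cell.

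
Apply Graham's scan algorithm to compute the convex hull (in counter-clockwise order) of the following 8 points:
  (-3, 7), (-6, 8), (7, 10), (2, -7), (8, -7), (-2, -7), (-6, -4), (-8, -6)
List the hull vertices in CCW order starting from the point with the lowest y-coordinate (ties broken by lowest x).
Hull (CCW) = [(-2, -7), (8, -7), (7, 10), (-6, 8), (-8, -6)]

Graham scan procedure:
  1. Find the pivot p₀ = point with lowest y (tie → lowest x): (-2, -7).
  2. Sort the remaining points by polar angle around p₀.
  3. Walk through sorted points, maintaining a stack; pop the top while the last three entries make a non-left turn (cross product ≤ 0).
  4. Final stack is the convex hull in CCW order: (-2, -7), (8, -7), (7, 10), (-6, 8), (-8, -6).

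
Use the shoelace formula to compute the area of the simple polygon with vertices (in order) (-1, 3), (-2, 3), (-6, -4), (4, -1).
Area = 31

Shoelace formula: Area = (1/2) |Σ_i (x_i · y_{i+1} − x_{i+1} · y_i)| (indices mod n). Compute each cross term:
  (-1)(3) − (-2)(3) = 3
  (-2)(-4) − (-6)(3) = 26
  (-6)(-1) − (4)(-4) = 22
  (4)(3) − (-1)(-1) = 11
Sum = 62, so (signed) Area = 62/2 = 31, |Area| = 31.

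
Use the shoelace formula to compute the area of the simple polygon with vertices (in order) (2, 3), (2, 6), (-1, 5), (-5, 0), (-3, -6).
Area = 40

Shoelace formula: Area = (1/2) |Σ_i (x_i · y_{i+1} − x_{i+1} · y_i)| (indices mod n). Compute each cross term:
  (2)(6) − (2)(3) = 6
  (2)(5) − (-1)(6) = 16
  (-1)(0) − (-5)(5) = 25
  (-5)(-6) − (-3)(0) = 30
  (-3)(3) − (2)(-6) = 3
Sum = 80, so (signed) Area = 80/2 = 40, |Area| = 40.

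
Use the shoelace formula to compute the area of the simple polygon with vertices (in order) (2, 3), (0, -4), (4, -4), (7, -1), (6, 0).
Area = 28

Shoelace formula: Area = (1/2) |Σ_i (x_i · y_{i+1} − x_{i+1} · y_i)| (indices mod n). Compute each cross term:
  (2)(-4) − (0)(3) = -8
  (0)(-4) − (4)(-4) = 16
  (4)(-1) − (7)(-4) = 24
  (7)(0) − (6)(-1) = 6
  (6)(3) − (2)(0) = 18
Sum = 56, so (signed) Area = 56/2 = 28, |Area| = 28.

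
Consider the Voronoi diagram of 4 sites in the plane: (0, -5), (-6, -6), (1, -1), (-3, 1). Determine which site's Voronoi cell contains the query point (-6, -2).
Nearest site = (-6, -6)

The Voronoi cell of site s contains exactly those query points closer to s than to any other site. Compute squared distances from q = (-6, -2) to each site:
  (-6 − -6)² + (-6 − -2)² = 16
  (-3 − -6)² + (1 − -2)² = 18
  (0 − -6)² + (-5 − -2)² = 45
  (1 − -6)² + (-1 − -2)² = 50
Minimum is attained by (-6, -6), so q lies in its Voronoi cell.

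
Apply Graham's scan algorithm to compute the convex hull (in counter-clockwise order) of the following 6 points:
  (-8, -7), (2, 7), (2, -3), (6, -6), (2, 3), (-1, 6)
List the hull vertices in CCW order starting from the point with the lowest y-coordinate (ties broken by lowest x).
Hull (CCW) = [(-8, -7), (6, -6), (2, 7), (-1, 6)]

Graham scan procedure:
  1. Find the pivot p₀ = point with lowest y (tie → lowest x): (-8, -7).
  2. Sort the remaining points by polar angle around p₀.
  3. Walk through sorted points, maintaining a stack; pop the top while the last three entries make a non-left turn (cross product ≤ 0).
  4. Final stack is the convex hull in CCW order: (-8, -7), (6, -6), (2, 7), (-1, 6).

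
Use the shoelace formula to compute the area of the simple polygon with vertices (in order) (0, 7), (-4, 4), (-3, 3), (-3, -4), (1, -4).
Area = 36

Shoelace formula: Area = (1/2) |Σ_i (x_i · y_{i+1} − x_{i+1} · y_i)| (indices mod n). Compute each cross term:
  (0)(4) − (-4)(7) = 28
  (-4)(3) − (-3)(4) = 0
  (-3)(-4) − (-3)(3) = 21
  (-3)(-4) − (1)(-4) = 16
  (1)(7) − (0)(-4) = 7
Sum = 72, so (signed) Area = 72/2 = 36, |Area| = 36.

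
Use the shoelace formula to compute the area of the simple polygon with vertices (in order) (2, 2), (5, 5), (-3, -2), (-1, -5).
Area = 13

Shoelace formula: Area = (1/2) |Σ_i (x_i · y_{i+1} − x_{i+1} · y_i)| (indices mod n). Compute each cross term:
  (2)(5) − (5)(2) = 0
  (5)(-2) − (-3)(5) = 5
  (-3)(-5) − (-1)(-2) = 13
  (-1)(2) − (2)(-5) = 8
Sum = 26, so (signed) Area = 26/2 = 13, |Area| = 13.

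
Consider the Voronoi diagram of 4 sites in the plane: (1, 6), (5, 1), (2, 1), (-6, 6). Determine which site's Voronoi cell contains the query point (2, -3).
Nearest site = (2, 1)

The Voronoi cell of site s contains exactly those query points closer to s than to any other site. Compute squared distances from q = (2, -3) to each site:
  (2 − 2)² + (1 − -3)² = 16
  (5 − 2)² + (1 − -3)² = 25
  (1 − 2)² + (6 − -3)² = 82
  (-6 − 2)² + (6 − -3)² = 145
Minimum is attained by (2, 1), so q lies in its Voronoi cell.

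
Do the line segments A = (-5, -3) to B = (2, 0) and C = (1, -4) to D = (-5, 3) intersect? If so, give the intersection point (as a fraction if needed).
Yes; intersection at (-83/67, -93/67) (t = 36/67 on AB, s = 25/67 on CD)

Parametrize AB as A + t(B − A) = (-5 + 7 t, -3 + 3 t) and CD as C + s(D − C) = (1 + -6 s, -4 + 7 s). Solve the linear system for (t, s). Determinant = -67 ≠ 0, so a unique intersection of the containing lines exists. Solution: t = 36/67, s = 25/67 — both in [0, 1], so the segments cross. Intersection point: (-83/67, -93/67).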